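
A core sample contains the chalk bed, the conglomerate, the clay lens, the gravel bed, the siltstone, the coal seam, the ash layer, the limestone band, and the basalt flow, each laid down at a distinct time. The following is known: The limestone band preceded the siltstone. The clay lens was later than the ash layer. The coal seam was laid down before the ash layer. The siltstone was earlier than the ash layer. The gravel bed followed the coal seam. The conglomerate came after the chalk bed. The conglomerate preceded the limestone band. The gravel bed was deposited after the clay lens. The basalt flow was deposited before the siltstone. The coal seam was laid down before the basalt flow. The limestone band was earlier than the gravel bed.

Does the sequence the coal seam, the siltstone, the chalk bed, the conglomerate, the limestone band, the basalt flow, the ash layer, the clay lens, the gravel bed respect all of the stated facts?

no

The constraints require the limestone band before the siltstone, but in the proposed sequence the siltstone appears ahead of the limestone band. That one violation is enough.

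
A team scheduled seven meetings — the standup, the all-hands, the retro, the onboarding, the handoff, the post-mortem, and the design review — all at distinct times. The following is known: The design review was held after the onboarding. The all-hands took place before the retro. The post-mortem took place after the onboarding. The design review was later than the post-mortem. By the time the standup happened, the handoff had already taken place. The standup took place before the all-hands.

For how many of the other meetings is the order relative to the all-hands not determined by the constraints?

3

Forced before the all-hands: the handoff and the standup; forced after the all-hands: the retro.
That leaves the design review, the onboarding, and the post-mortem with no forced order relative to the all-hands — 3.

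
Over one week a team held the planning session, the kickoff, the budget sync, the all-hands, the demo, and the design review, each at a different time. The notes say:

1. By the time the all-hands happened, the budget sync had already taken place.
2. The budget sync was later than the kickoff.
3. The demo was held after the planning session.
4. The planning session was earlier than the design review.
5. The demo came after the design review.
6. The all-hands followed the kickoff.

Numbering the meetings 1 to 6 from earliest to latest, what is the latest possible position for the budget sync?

5

The budget sync must come before the all-hands — 1 meeting forced after it.
Everything else can be placed before the budget sync in some valid order, so the budget sync can sit as late as position 6 − 1 = 5.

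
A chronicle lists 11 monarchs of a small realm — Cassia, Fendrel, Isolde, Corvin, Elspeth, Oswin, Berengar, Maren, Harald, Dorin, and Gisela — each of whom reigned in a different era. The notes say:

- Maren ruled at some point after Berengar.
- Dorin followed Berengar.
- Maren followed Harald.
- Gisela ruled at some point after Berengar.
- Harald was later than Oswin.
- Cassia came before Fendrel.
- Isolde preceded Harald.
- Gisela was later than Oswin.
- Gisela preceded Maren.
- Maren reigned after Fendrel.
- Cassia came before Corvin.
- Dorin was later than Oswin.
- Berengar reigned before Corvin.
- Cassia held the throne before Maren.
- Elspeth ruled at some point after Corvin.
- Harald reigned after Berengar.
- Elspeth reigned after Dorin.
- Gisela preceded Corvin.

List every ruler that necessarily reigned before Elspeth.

Directly stated before Elspeth: Corvin and Dorin.
Berengar reaches Elspeth via Berengar → Dorin → Elspeth.
Cassia reaches Elspeth via Cassia → Corvin → Elspeth.
Gisela reaches Elspeth via Gisela → Corvin → Elspeth.
Likewise Oswin reaches Elspeth by chaining the stated constraints.
No chain forces Maren (or any of the others) ahead of Elspeth.

Berengar, Cassia, Corvin, Dorin, Gisela, Oswin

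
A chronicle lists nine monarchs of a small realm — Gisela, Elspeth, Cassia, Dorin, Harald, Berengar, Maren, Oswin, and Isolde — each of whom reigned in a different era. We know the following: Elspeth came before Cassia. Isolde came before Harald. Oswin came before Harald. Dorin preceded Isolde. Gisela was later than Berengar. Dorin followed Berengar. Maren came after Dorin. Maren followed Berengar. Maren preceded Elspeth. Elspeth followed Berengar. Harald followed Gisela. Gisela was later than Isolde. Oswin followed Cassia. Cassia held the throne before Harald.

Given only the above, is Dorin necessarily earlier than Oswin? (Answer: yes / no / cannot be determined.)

yes

Chain the constraints: Dorin → Maren → Elspeth → Cassia → Oswin. Each link is directly stated, so Dorin comes before Oswin.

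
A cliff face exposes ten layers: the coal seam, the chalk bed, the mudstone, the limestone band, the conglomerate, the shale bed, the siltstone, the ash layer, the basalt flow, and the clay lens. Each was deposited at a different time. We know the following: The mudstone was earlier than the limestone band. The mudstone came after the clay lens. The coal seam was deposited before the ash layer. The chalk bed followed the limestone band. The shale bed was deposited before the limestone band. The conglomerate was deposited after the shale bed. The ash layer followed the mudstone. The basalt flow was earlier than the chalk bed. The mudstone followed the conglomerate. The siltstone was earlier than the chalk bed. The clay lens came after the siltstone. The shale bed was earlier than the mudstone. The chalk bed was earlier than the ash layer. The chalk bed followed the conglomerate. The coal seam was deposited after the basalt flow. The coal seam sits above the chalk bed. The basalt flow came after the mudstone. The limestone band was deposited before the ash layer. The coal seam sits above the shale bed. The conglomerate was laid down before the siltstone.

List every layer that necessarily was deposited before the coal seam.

Directly stated before the coal seam: the basalt flow, the chalk bed, and the shale bed.
The clay lens reaches the coal seam via the clay lens → the mudstone → the basalt flow → the coal seam.
The conglomerate reaches the coal seam via the conglomerate → the chalk bed → the coal seam.
The limestone band reaches the coal seam via the limestone band → the chalk bed → the coal seam.
Likewise the mudstone and the siltstone each reach the coal seam by chaining the stated constraints.

the basalt flow, the chalk bed, the clay lens, the conglomerate, the limestone band, the mudstone, the shale bed, the siltstone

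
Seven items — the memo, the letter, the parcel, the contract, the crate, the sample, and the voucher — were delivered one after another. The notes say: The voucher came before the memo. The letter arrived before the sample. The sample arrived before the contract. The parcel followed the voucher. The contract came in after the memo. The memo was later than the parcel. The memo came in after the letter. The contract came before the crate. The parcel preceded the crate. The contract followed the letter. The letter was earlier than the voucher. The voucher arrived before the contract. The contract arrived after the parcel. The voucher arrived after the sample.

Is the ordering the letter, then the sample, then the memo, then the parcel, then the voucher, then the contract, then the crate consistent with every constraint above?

The constraints require the voucher before the memo, but in the proposed sequence the memo appears ahead of the voucher. That one violation is enough.

no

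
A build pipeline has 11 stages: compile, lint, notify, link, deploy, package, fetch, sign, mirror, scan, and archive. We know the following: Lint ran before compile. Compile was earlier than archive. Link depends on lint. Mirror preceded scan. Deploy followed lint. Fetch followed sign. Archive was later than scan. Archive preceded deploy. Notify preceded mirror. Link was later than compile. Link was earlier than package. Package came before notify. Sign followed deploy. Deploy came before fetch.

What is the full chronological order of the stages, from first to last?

The constraints fix every adjacent pair, so only one ordering works:
lint → compile → link → package → notify → mirror → scan → archive → deploy → sign → fetch.

lint, compile, link, package, notify, mirror, scan, archive, deploy, sign, fetch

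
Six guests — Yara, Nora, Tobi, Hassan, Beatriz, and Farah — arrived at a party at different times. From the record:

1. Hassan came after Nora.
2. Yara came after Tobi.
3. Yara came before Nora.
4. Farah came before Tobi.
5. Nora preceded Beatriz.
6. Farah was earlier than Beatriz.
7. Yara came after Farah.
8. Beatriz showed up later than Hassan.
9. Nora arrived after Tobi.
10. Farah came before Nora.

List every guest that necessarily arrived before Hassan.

Farah, Nora, Tobi, Yara

Directly stated before Hassan: Nora.
Farah reaches Hassan via Farah → Nora → Hassan.
Tobi reaches Hassan via Tobi → Nora → Hassan.
Yara reaches Hassan via Yara → Nora → Hassan.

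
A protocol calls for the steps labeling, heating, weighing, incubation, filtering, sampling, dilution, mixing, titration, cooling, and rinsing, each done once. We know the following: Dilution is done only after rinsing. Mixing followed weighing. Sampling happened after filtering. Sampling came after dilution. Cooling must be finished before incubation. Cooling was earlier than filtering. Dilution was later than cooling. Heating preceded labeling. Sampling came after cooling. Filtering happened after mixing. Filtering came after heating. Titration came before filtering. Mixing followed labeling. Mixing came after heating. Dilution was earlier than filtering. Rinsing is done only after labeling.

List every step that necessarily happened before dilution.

cooling, heating, labeling, rinsing

Directly stated before dilution: cooling and rinsing.
Heating reaches dilution via heating → labeling → rinsing → dilution.
Labeling reaches dilution via labeling → rinsing → dilution.
No chain forces filtering (or any of the others) ahead of dilution.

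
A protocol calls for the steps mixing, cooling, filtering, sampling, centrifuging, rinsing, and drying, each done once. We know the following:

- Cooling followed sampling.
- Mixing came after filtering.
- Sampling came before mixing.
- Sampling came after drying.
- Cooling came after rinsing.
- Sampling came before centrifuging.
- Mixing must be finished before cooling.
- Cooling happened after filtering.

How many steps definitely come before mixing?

Directly stated before mixing: filtering and sampling.
Drying reaches mixing via drying → sampling → mixing.
That's drying, filtering, and sampling — 3 in all.

3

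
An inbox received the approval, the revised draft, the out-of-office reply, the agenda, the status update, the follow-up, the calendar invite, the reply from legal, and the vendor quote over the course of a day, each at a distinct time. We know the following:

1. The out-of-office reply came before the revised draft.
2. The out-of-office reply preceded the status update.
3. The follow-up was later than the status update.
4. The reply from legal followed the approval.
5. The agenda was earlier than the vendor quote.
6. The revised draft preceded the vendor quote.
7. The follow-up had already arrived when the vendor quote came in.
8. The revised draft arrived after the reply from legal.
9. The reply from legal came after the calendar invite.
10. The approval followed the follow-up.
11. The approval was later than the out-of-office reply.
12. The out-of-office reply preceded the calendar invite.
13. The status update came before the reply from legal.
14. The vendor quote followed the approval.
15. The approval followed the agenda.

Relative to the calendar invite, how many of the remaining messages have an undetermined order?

4

Forced before the calendar invite: the out-of-office reply; forced after the calendar invite: the reply from legal, the revised draft, and the vendor quote.
That leaves the agenda, the approval, the follow-up, and the status update with no forced order relative to the calendar invite — 4.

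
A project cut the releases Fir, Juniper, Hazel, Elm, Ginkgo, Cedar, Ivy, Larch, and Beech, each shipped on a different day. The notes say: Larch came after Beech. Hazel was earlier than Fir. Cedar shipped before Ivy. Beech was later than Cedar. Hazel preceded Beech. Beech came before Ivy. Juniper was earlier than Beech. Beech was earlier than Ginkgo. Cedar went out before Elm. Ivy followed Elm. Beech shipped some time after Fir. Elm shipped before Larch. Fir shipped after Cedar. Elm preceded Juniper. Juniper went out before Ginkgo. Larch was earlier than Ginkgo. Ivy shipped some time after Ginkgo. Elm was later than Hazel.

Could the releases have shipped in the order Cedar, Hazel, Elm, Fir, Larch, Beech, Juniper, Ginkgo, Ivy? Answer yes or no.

The constraints require Juniper before Beech, but in the proposed sequence Beech appears ahead of Juniper. That one violation is enough.

no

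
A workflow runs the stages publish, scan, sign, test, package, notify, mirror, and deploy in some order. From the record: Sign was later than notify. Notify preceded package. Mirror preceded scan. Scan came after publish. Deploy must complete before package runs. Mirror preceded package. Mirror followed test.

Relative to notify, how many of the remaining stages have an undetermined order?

5

Forced after notify: package and sign.
That leaves deploy, mirror, publish, scan, and test with no forced order relative to notify — 5.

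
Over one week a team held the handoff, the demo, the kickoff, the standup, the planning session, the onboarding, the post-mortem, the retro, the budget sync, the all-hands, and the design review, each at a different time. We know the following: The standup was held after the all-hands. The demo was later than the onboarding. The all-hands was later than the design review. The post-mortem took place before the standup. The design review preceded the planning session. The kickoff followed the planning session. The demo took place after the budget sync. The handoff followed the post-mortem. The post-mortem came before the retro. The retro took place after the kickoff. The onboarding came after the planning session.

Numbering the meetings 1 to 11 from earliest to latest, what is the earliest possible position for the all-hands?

2

The design review must come before the all-hands — 1 forced predecessor.
Nothing else is forced ahead of the all-hands, so its earliest slot is position 1 + 1 = 2.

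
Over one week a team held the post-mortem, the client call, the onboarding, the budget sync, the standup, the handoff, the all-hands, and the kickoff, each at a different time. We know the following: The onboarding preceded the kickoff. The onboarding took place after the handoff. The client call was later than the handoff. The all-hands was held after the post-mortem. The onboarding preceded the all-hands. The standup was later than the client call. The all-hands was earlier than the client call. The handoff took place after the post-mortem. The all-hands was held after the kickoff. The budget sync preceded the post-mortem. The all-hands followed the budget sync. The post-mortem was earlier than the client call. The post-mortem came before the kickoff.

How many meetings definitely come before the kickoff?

Directly stated before the kickoff: the onboarding and the post-mortem.
The budget sync reaches the kickoff via the budget sync → the post-mortem → the kickoff.
The handoff reaches the kickoff via the handoff → the onboarding → the kickoff.
That's the budget sync, the handoff, the onboarding, and the post-mortem — 4 in all.

4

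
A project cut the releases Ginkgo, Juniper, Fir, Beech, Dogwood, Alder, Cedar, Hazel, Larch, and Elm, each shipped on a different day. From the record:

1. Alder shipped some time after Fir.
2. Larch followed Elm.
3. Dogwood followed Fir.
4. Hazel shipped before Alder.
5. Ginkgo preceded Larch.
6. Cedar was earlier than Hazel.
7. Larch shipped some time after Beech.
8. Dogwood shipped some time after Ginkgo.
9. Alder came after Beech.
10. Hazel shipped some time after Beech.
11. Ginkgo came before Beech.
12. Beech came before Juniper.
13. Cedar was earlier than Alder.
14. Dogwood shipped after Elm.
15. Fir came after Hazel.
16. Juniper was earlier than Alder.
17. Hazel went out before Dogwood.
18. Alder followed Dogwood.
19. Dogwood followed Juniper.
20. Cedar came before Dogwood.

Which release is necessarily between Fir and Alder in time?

Dogwood

Tracing the constraints gives Fir → Dogwood → Alder, so Dogwood sits after Fir and before Alder.
No other release is forced both after Fir and before Alder.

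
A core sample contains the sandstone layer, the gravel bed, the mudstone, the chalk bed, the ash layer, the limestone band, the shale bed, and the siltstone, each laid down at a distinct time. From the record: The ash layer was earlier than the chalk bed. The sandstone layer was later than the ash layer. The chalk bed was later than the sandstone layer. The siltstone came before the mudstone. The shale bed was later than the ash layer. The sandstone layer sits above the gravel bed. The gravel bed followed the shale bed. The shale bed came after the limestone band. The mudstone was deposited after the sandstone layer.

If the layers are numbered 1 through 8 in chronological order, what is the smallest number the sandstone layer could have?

The ash layer, the gravel bed, the limestone band, and the shale bed must all come before the sandstone layer — 4 forced predecessors.
Nothing else is forced ahead of the sandstone layer, so its earliest slot is position 4 + 1 = 5.

5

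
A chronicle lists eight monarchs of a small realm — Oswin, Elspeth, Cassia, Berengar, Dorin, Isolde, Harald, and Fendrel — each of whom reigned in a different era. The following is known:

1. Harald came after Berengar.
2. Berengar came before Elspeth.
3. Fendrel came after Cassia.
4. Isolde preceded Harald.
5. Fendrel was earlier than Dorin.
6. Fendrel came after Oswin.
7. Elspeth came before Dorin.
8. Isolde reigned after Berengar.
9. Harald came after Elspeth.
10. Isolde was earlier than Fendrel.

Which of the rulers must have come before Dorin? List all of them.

Berengar, Cassia, Elspeth, Fendrel, Isolde, Oswin

Directly stated before Dorin: Elspeth and Fendrel.
Berengar reaches Dorin via Berengar → Elspeth → Dorin.
Cassia reaches Dorin via Cassia → Fendrel → Dorin.
Isolde reaches Dorin via Isolde → Fendrel → Dorin.
Likewise Oswin reaches Dorin by chaining the stated constraints.
No chain forces Harald ahead of Dorin.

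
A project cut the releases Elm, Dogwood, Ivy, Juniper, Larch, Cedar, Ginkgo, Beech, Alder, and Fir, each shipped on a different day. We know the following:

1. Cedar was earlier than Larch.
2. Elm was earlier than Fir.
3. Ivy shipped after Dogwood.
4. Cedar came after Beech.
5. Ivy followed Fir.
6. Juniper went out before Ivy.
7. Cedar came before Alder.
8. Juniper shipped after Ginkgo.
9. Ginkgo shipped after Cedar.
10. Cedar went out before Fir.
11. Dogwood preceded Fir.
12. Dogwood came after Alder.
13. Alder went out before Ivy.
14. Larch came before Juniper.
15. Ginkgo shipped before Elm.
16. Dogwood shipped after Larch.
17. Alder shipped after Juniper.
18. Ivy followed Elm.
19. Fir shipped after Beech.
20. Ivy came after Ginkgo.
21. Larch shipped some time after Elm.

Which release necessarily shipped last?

Ivy

Every other release has a chain of constraints placing it before Ivy, so Ivy is last.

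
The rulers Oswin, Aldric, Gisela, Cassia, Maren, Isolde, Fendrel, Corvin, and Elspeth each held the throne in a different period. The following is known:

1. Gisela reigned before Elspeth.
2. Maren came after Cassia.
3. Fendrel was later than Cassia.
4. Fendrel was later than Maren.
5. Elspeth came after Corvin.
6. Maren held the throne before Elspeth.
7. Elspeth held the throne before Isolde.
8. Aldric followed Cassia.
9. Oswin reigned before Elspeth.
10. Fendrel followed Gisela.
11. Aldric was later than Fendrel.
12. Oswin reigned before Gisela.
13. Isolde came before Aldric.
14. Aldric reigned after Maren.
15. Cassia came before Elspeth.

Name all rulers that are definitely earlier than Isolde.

Cassia, Corvin, Elspeth, Gisela, Maren, Oswin

Directly stated before Isolde: Elspeth.
Cassia reaches Isolde via Cassia → Elspeth → Isolde.
Corvin reaches Isolde via Corvin → Elspeth → Isolde.
Gisela reaches Isolde via Gisela → Elspeth → Isolde.
Likewise Maren and Oswin each reach Isolde by chaining the stated constraints.
No chain forces Aldric (or any of the others) ahead of Isolde.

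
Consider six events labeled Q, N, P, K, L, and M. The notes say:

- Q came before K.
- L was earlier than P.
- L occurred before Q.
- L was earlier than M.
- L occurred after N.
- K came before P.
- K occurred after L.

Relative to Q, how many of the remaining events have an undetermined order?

Forced before Q: L and N; forced after Q: K and P.
That leaves M with no forced order relative to Q — 1.

1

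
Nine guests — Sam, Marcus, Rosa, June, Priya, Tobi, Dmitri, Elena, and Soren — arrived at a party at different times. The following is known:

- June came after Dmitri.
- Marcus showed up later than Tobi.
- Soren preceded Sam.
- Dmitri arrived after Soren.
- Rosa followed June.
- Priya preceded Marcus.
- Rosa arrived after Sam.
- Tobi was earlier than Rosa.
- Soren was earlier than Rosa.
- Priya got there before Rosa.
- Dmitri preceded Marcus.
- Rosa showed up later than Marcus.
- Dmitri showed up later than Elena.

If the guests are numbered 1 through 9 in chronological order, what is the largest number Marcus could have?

8

Marcus must come before Rosa — 1 guest forced after them.
Everything else can be placed before Marcus in some valid order, so Marcus can sit as late as position 9 − 1 = 8.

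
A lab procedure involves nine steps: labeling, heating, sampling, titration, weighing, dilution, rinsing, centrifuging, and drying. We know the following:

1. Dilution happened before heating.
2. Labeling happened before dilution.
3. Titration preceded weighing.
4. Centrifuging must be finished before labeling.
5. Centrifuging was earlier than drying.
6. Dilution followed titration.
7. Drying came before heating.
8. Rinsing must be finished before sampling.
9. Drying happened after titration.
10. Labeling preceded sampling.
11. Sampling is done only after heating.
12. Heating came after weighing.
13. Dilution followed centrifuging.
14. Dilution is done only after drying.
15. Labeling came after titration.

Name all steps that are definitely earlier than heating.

Directly stated before heating: dilution, drying, and weighing.
Centrifuging reaches heating via centrifuging → dilution → heating.
Labeling reaches heating via labeling → dilution → heating.
Titration reaches heating via titration → drying → heating.
No chain forces sampling (or any of the others) ahead of heating.

centrifuging, dilution, drying, labeling, titration, weighing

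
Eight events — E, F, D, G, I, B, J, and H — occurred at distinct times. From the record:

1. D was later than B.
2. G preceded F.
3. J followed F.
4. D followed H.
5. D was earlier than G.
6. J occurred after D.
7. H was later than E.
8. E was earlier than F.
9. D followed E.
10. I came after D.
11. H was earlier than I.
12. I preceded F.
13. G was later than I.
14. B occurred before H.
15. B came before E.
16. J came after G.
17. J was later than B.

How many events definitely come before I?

4

Directly stated before I: D and H.
B reaches I via B → H → I.
E reaches I via E → H → I.
No chain forces F (or any of the others) ahead of I.
That's B, D, E, and H — 4 in all.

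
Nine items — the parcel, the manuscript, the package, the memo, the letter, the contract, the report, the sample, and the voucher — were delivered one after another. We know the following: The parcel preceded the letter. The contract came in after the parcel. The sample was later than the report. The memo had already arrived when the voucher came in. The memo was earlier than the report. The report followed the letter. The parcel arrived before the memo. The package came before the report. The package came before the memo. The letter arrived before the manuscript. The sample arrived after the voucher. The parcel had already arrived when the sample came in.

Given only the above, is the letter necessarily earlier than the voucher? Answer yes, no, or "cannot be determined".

cannot be determined

No chain of stated constraints runs from the letter to the voucher, and none runs from the voucher to the letter either.
So the relative order of the letter and the voucher is not fixed by the given facts.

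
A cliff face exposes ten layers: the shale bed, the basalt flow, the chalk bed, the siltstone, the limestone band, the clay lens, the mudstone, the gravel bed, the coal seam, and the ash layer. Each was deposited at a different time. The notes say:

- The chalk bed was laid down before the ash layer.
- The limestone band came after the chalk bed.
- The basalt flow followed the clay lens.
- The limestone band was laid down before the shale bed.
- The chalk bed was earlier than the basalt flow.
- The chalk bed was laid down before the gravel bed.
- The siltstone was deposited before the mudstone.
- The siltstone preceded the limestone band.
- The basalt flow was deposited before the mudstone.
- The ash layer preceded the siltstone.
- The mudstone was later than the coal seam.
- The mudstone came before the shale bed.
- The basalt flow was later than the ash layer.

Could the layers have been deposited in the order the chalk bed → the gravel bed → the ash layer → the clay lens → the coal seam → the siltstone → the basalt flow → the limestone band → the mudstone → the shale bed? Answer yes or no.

yes

Check each stated constraint against the proposed order — e.g. the chalk bed is ahead of the basalt flow; the chalk bed is ahead of the limestone band. Every pair is in the required order; nothing is violated.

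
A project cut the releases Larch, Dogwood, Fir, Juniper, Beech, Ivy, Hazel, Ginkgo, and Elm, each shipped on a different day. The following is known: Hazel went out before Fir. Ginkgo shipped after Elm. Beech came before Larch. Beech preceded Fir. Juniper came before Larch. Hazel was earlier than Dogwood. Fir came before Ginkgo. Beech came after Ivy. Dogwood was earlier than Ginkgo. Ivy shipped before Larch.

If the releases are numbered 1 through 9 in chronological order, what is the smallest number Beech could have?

Ivy must come before Beech — 1 forced predecessor.
Nothing else is forced ahead of Beech, so its earliest slot is position 1 + 1 = 2.

2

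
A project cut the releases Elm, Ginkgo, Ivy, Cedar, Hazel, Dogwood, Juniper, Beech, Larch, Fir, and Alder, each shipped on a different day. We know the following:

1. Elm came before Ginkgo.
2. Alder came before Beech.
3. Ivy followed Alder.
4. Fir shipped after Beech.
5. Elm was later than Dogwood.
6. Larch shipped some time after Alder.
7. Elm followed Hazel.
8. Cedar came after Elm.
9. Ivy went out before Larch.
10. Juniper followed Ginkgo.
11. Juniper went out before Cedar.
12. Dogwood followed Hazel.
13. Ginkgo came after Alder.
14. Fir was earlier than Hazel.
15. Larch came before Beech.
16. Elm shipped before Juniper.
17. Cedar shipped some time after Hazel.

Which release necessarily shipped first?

Alder has a chain of constraints placing it before every other release, so Alder must be first.

Alder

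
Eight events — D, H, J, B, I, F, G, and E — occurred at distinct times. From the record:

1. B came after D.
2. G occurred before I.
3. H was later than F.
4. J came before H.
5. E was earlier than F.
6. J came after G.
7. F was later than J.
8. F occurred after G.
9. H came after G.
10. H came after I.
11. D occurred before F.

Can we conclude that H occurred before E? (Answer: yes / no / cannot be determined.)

Tracing the constraints gives E → F → H, so E must come before H.
That means H cannot be before E.

no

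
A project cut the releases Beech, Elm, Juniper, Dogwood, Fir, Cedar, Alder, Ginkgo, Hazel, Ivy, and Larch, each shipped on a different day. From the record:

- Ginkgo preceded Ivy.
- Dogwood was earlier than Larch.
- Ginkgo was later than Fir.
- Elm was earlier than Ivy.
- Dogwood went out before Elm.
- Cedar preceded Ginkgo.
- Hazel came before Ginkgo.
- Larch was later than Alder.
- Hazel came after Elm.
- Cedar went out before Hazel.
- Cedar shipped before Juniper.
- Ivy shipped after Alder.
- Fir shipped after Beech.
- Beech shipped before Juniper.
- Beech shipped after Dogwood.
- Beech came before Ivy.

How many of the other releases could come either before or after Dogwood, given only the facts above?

Forced after Dogwood: Beech, Elm, Fir, Ginkgo, Hazel, Ivy, Juniper, and Larch.
That leaves Alder and Cedar with no forced order relative to Dogwood — 2.

2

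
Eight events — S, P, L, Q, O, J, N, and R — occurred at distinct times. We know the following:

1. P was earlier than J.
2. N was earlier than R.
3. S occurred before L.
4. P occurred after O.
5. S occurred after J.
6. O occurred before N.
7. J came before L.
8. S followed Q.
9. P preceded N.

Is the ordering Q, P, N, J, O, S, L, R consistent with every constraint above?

The constraints require O before N, but in the proposed sequence N appears ahead of O. That one violation is enough.

no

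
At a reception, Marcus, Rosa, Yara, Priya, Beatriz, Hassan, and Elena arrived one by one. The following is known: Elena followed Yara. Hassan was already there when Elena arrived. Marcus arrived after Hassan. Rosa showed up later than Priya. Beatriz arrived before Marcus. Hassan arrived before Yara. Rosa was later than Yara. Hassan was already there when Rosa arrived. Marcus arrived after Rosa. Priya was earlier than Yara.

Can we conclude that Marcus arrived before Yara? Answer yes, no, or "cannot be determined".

no

Tracing the constraints gives Yara → Rosa → Marcus, so Yara must come before Marcus.
That means Marcus cannot be before Yara.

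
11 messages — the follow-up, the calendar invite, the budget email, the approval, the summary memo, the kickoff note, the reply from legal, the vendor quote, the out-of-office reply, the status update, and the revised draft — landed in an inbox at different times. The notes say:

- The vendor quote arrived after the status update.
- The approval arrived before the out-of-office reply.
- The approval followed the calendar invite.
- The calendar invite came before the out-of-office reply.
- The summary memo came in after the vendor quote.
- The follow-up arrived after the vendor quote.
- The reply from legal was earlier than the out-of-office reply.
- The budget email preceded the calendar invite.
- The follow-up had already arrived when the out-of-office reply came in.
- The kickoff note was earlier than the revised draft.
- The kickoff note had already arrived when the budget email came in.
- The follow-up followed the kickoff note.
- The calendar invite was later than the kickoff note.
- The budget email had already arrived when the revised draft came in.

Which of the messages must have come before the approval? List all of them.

the budget email, the calendar invite, the kickoff note

Directly stated before the approval: the calendar invite.
The budget email reaches the approval via the budget email → the calendar invite → the approval.
The kickoff note reaches the approval via the kickoff note → the calendar invite → the approval.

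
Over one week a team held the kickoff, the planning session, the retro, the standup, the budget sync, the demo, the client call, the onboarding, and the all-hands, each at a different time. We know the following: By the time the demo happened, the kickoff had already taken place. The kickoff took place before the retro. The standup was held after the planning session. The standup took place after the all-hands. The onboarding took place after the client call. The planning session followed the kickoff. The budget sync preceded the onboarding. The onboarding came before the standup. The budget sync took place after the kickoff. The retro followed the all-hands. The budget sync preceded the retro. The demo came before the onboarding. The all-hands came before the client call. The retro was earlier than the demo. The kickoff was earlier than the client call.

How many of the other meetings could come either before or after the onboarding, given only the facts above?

1

Forced before the onboarding: the all-hands, the budget sync, the client call, the demo, the kickoff, and the retro; forced after the onboarding: the standup.
That leaves the planning session with no forced order relative to the onboarding — 1.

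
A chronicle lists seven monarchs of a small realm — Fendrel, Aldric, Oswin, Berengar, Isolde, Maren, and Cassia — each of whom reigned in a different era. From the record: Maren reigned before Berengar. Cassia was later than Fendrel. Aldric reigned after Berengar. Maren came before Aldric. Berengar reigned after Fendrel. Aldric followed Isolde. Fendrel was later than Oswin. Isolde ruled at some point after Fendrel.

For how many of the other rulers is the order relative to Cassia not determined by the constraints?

4

Forced before Cassia: Fendrel and Oswin.
That leaves Aldric, Berengar, Isolde, and Maren with no forced order relative to Cassia — 4.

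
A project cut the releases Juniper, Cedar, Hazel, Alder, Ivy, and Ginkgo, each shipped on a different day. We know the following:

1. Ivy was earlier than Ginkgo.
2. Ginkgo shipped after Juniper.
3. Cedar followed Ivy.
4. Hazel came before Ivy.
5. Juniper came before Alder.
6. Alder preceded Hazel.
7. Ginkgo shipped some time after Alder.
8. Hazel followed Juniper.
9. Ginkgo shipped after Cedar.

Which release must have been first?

Juniper has a chain of constraints placing it before every other release, so Juniper must be first.

Juniper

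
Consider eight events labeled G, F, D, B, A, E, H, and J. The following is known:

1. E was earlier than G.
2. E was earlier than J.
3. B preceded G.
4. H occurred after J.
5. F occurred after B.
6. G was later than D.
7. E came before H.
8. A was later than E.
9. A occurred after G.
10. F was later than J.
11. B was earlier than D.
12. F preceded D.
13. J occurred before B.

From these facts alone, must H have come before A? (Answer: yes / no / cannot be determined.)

cannot be determined

No chain of stated constraints runs from H to A, and none runs from A to H either.
So the relative order of H and A is not fixed by the given facts.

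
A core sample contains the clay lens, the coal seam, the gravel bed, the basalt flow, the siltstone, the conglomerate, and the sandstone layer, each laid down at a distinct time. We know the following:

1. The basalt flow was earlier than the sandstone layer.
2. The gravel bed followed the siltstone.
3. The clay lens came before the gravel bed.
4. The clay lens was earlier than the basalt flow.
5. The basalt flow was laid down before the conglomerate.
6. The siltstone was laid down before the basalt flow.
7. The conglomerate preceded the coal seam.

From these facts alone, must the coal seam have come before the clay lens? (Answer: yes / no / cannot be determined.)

Tracing the constraints gives the clay lens → the basalt flow → the conglomerate → the coal seam, so the clay lens must come before the coal seam.
That means the coal seam cannot be before the clay lens.

no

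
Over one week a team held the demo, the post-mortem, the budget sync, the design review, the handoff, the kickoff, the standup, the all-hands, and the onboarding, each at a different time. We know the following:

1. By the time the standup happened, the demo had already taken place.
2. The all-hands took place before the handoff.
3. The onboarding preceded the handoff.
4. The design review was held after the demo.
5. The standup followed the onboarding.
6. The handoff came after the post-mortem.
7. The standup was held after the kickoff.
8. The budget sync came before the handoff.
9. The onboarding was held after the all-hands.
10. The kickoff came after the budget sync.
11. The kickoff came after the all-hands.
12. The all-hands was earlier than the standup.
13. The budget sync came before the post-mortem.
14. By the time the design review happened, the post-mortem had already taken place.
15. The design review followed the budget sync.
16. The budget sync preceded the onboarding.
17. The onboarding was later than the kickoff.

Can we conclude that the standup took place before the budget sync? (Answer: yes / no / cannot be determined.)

Tracing the constraints gives the budget sync → the onboarding → the standup, so the budget sync must come before the standup.
That means the standup cannot be before the budget sync.

no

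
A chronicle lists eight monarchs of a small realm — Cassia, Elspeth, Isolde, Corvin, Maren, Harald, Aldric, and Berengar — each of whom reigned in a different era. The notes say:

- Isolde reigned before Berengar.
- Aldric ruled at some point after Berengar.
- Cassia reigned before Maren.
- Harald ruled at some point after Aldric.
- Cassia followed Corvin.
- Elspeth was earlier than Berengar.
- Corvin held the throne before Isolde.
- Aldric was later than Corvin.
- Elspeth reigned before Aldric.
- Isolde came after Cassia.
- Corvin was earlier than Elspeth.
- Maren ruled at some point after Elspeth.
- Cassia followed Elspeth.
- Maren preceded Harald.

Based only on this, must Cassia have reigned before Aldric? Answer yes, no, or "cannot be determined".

yes

Chain the constraints: Cassia → Isolde → Berengar → Aldric. Each link is directly stated, so Cassia comes before Aldric.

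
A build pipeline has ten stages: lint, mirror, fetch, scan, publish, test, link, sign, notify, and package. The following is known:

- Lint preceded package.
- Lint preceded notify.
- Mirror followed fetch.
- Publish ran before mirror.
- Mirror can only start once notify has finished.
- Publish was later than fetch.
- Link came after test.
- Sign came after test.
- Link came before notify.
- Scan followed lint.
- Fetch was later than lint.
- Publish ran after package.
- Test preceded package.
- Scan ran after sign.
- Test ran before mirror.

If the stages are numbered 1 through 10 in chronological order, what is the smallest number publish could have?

Fetch, lint, package, and test must all come before publish — 4 forced predecessors.
Nothing else is forced ahead of publish, so its earliest slot is position 4 + 1 = 5.

5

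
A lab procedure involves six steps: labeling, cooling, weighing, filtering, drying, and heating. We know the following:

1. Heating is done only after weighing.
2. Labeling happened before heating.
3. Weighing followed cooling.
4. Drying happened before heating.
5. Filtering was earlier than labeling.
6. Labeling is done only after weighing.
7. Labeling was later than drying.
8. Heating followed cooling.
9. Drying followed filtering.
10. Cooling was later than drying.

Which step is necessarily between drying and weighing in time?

cooling

Tracing the constraints gives drying → cooling → weighing, so cooling sits after drying and before weighing.
No other step is forced both after drying and before weighing.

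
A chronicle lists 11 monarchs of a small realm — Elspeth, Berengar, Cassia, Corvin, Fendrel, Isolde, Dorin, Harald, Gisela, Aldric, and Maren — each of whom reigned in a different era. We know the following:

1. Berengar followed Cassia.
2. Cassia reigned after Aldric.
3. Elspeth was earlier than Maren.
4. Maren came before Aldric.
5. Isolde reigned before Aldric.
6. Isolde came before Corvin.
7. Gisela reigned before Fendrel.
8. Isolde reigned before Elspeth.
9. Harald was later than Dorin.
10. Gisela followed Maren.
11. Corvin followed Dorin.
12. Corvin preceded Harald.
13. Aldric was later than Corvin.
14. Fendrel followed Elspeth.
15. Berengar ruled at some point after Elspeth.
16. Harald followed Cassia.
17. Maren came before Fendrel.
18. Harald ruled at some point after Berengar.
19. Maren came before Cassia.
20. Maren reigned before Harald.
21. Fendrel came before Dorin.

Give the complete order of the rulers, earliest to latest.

The constraints fix every adjacent pair, so only one ordering works:
Isolde → Elspeth → Maren → Gisela → Fendrel → Dorin → Corvin → Aldric → Cassia → Berengar → Harald.

Isolde, Elspeth, Maren, Gisela, Fendrel, Dorin, Corvin, Aldric, Cassia, Berengar, Harald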